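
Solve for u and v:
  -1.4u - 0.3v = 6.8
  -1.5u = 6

Row-reduce the augmented matrix:
R1 ← R1 / (-7/5).
R2 ← R2 + 3/2·R1.
R2 ← R2 / (9/28).
R1 ← R1 − 3/14·R2.
Reading off the reduced rows gives u = -4, v = -4.

u = -4, v = -4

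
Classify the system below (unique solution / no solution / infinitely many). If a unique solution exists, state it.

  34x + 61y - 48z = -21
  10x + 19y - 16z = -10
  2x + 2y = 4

Row-reduce:
R1 ← R1 / (34).
R2 ← R2 − 10·R1.
R3 ← R3 − 2·R1.
R2 ← R2 / (18/17).
R1 ← R1 − 61/34·R2.
R3 ← R3 + 27/17·R2.
Row 3 reduces to 0 = -1/2, a contradiction. The system is inconsistent.

no solution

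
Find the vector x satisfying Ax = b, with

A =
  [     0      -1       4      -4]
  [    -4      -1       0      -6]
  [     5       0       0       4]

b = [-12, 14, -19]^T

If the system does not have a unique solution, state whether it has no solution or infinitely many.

infinitely many solutions

Row-reduce:
Swap R1 and R2.
R1 ← R1 / (-4).
R3 ← R3 − 5·R1.
R2 ← R2 / (-1).
R1 ← R1 − 1/4·R2.
R3 ← R3 + 5/4·R2.
R3 ← R3 / (-5).
R1 ← R1 − 1·R3.
R2 ← R2 + 4·R3.
Rank is 3 with 4 unknowns, leaving x_4 free.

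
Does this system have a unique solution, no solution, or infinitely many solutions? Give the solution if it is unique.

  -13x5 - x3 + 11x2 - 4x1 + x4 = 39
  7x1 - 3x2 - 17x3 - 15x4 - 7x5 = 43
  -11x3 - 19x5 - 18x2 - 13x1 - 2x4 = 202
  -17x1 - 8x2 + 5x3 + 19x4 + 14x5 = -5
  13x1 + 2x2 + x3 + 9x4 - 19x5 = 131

x1 = 0, x2 = -4, x3 = -2, x4 = 3, x5 = -6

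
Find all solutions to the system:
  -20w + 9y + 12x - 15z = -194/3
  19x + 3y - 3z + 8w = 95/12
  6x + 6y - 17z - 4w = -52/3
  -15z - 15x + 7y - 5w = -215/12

Row-reduce the augmented matrix:
R1 ← R1 / (12).
R2 ← R2 − 19·R1.
R3 ← R3 − 6·R1.
R4 ← R4 + 15·R1.
R2 ← R2 / (-45/4).
R1 ← R1 − 3/4·R2.
R3 ← R3 − 3/2·R2.
R4 ← R4 − 73/4·R2.
R3 ← R3 / (-101/15).
R1 ← R1 − 2/15·R3.
R2 ← R2 + 83/45·R3.
R4 ← R4 + 4/45·R3.
R4 ← R4 / (31087/909).
R1 ← R1 − 364/303·R4.
R2 ← R2 + 6016/909·R4.
R3 ← R3 + 508/303·R4.
Reading off the reduced rows gives x = -1/4, y = -5/2, z = -1/2, w = 7/3.

x = -1/4, y = -5/2, z = -1/2, w = 7/3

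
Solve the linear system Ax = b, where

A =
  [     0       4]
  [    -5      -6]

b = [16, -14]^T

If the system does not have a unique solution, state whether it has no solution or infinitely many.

x_1 = -2, x_2 = 4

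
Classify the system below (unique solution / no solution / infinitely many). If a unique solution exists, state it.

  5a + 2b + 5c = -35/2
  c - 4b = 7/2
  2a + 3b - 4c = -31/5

a = -13/5, b = -1, c = -1/2

Row-reduce the augmented matrix:
R1 ← R1 / (5).
R3 ← R3 − 2·R1.
R2 ← R2 / (-4).
R1 ← R1 − 2/5·R2.
R3 ← R3 − 11/5·R2.
R3 ← R3 / (-109/20).
R1 ← R1 − 11/10·R3.
R2 ← R2 + 1/4·R3.
Reading off the reduced rows gives a = -13/5, b = -1, c = -1/2.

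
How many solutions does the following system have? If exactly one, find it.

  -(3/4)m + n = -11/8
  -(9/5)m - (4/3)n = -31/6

m = 5/2, n = 1/2

Row-reduce the augmented matrix:
R1 ← R1 / (-3/4).
R2 ← R2 + 9/5·R1.
R2 ← R2 / (-56/15).
R1 ← R1 + 4/3·R2.
Reading off the reduced rows gives m = 5/2, n = 1/2.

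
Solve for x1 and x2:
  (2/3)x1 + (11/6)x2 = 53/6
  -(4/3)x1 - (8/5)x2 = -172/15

Row-reduce the augmented matrix:
R1 ← R1 / (2/3).
R2 ← R2 + 4/3·R1.
R2 ← R2 / (31/15).
R1 ← R1 − 11/4·R2.
Reading off the reduced rows gives x1 = 5, x2 = 3.

x1 = 5, x2 = 3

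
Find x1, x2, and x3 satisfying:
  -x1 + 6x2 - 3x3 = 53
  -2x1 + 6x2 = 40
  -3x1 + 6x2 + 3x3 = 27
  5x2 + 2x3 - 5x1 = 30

x1 = -2, x2 = 6, x3 = -5

Row-reduce the augmented matrix:
R1 ← R1 / (-1).
R2 ← R2 + 2·R1.
R3 ← R3 + 3·R1.
R4 ← R4 + 5·R1.
R2 ← R2 / (-6).
R1 ← R1 + 6·R2.
R3 ← R3 + 12·R2.
R4 ← R4 + 25·R2.
Swap R3 and R4.
R3 ← R3 / (-8).
R1 ← R1 + 3·R3.
R2 ← R2 + 1·R3.
R4 reduces to 0 = 0, so the extra equation is consistent.
Reading off the reduced rows gives x1 = -2, x2 = 6, x3 = -5.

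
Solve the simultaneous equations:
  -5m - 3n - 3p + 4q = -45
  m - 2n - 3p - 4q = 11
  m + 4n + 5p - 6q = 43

infinitely many solutions

Row-reduce:
R1 ← R1 / (-5).
R2 ← R2 − 1·R1.
R3 ← R3 − 1·R1.
R2 ← R2 / (-13/5).
R1 ← R1 − 3/5·R2.
R3 ← R3 − 17/5·R2.
R3 ← R3 / (-4/13).
R1 ← R1 + 3/13·R3.
R2 ← R2 − 18/13·R3.
Rank is 3 with 4 unknowns, leaving q free.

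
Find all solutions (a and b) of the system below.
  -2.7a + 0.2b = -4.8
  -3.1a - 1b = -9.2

a = 2, b = 3

Row-reduce the augmented matrix:
R1 ← R1 / (-27/10).
R2 ← R2 + 31/10·R1.
R2 ← R2 / (-166/135).
R1 ← R1 + 2/27·R2.
Reading off the reduced rows gives a = 2, b = 3.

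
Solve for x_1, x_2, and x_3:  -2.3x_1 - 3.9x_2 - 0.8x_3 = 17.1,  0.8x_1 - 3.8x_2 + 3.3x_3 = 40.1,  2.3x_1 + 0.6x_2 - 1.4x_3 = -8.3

Row-reduce the augmented matrix:
R1 ← R1 / (-23/10).
R2 ← R2 − 4/5·R1.
R3 ← R3 − 23/10·R1.
R2 ← R2 / (-593/115).
R1 ← R1 − 39/23·R2.
R3 ← R3 + 33/10·R2.
R3 ← R3 / (-49027/11860).
R1 ← R1 − 1591/1186·R3.
R2 ← R2 + 695/1186·R3.
Reading off the reduced rows gives x_1 = 1, x_2 = -6, x_3 = 5.

x_1 = 1, x_2 = -6, x_3 = 5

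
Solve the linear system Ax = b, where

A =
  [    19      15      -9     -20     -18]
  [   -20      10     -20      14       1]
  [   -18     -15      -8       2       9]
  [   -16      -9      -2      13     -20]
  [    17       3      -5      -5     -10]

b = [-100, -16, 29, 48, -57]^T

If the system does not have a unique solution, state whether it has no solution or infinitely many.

Row-reduce the augmented matrix:
R1 ← R1 / (19).
R2 ← R2 + 20·R1.
R3 ← R3 + 18·R1.
R4 ← R4 + 16·R1.
R5 ← R5 − 17·R1.
R2 ← R2 / (490/19).
R1 ← R1 − 15/19·R2.
R3 ← R3 + 15/19·R2.
R4 ← R4 − 69/19·R2.
R5 ← R5 + 198/19·R2.
R3 ← R3 / (-122/7).
R1 ← R1 − 3/7·R3.
R2 ← R2 + 8/7·R3.
R4 ← R4 + 38/7·R3.
R5 ← R5 + 62/7·R3.
R4 ← R4 / (5331/2135).
R1 ← R1 + 1075/854·R4.
R2 ← R2 − 1819/2135·R4.
R3 ← R3 − 841/854·R4.
R5 ← R5 − 5724/305·R4.
R5 ← R5 / (811519/3554).
R1 ← R1 + 334973/21324·R5.
R2 ← R2 − 107557/10662·R5.
R3 ← R3 − 262415/21324·R5.
R4 ← R4 + 63946/5331·R5.
Reading off the reduced rows gives x_1 = -2, x_2 = -1, x_3 = 3, x_4 = 1, x_5 = 0.

x_1 = -2, x_2 = -1, x_3 = 3, x_4 = 1, x_5 = 0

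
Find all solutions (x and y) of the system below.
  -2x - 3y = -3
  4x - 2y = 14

Row-reduce the augmented matrix:
R1 ← R1 / (-2).
R2 ← R2 − 4·R1.
R2 ← R2 / (-8).
R1 ← R1 − 3/2·R2.
Reading off the reduced rows gives x = 3, y = -1.

x = 3, y = -1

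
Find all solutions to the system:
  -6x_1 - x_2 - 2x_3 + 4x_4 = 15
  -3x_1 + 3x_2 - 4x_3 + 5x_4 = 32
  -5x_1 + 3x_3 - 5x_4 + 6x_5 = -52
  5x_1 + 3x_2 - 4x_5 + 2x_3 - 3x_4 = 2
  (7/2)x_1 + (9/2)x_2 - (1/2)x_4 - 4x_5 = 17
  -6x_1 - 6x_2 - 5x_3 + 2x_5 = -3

Row-reduce:
R1 ← R1 / (-6).
R2 ← R2 + 3·R1.
R3 ← R3 + 5·R1.
R4 ← R4 − 5·R1.
R5 ← R5 − 7/2·R1.
R6 ← R6 + 6·R1.
R2 ← R2 / (7/2).
R1 ← R1 − 1/6·R2.
R3 ← R3 − 5/6·R2.
R4 ← R4 − 13/6·R2.
R5 ← R5 − 47/12·R2.
R6 ← R6 + 5·R2.
R3 ← R3 / (113/21).
R1 ← R1 − 10/21·R3.
R2 ← R2 + 6/7·R3.
R4 ← R4 − 46/21·R3.
R5 ← R5 − 46/21·R3.
R6 ← R6 + 51/7·R3.
R4 ← R4 / (244/113).
R1 ← R1 + 1/113·R4.
R2 ← R2 + 66/113·R4.
R3 ← R3 + 190/113·R4.
R5 ← R5 − 244/113·R4.
R6 ← R6 + 1352/113·R4.
Swap R5 and R6.
R5 ← R5 / (-1560/61).
R1 ← R1 + 34/61·R5.
R2 ← R2 + 48/61·R5.
R3 ← R3 + 238/61·R5.
R4 ← R4 + 182/61·R5.
Row 6 reduces to 0 = -1, a contradiction. The system is inconsistent.

no solution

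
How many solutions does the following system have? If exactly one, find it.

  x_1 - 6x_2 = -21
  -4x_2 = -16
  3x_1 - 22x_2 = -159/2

no solution

Row-reduce:
R3 ← R3 − 3·R1.
R2 ← R2 / (-4).
R1 ← R1 + 6·R2.
R3 ← R3 + 4·R2.
Row 3 reduces to 0 = -1/2, a contradiction. The system is inconsistent.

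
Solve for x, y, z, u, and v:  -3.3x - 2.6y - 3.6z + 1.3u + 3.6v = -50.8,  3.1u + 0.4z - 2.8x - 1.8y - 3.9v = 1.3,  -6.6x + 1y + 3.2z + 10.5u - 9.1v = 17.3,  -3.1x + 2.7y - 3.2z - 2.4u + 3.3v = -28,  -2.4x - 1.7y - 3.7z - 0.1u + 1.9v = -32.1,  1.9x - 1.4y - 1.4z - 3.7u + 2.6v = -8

x = 5, y = 3, z = 1, u = -1, v = -6

Row-reduce the augmented matrix:
R1 ← R1 / (-33/10).
R2 ← R2 + 14/5·R1.
R3 ← R3 + 33/5·R1.
R4 ← R4 + 31/10·R1.
R5 ← R5 + 12/5·R1.
R6 ← R6 − 19/10·R1.
R2 ← R2 / (67/165).
R1 ← R1 − 26/33·R2.
R3 ← R3 − 31/5·R2.
R4 ← R4 − 1697/330·R2.
R5 ← R5 − 21/110·R2.
R6 ← R6 + 478/165·R2.
R3 ← R3 / (-14186/335).
R1 ← R1 + 376/67·R3.
R2 ← R2 − 570/67·R3.
R4 ← R4 + 2919/67·R3.
R5 ← R5 + 1813/670·R3.
R6 ← R6 − 7093/335·R3.
R4 ← R4 / (-804179/141860).
R1 ← R1 + 9042/7093·R4.
R2 ← R2 − 5381/14186·R4.
R3 ← R3 − 3784/7093·R4.
R5 ← R5 + 76709/141860·R4.
R5 ← R5 / (-11115406/4020895).
R1 ← R1 − 1205969/804179·R5.
R2 ← R2 − 507726/804179·R5.
R3 ← R3 + 2046520/804179·R5.
R4 ← R4 − 636429/804179·R5.
R6 reduces to 0 = 0, so the extra equation is consistent.
Reading off the reduced rows gives x = 5, y = 3, z = 1, u = -1, v = -6.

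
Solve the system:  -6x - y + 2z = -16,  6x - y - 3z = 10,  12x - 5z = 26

infinitely many solutions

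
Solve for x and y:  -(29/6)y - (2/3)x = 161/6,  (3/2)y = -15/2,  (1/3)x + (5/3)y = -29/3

Row-reduce the augmented matrix:
R1 ← R1 / (-2/3).
R3 ← R3 − 1/3·R1.
R2 ← R2 / (3/2).
R1 ← R1 − 29/4·R2.
R3 ← R3 + 3/4·R2.
R3 reduces to 0 = 0, so the extra equation is consistent.
Reading off the reduced rows gives x = -4, y = -5.

x = -4, y = -5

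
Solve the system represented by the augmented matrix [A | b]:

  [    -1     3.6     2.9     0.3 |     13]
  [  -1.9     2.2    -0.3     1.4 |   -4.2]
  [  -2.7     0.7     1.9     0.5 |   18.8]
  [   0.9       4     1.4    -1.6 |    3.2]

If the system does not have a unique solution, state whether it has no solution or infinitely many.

x_1 = -4, x_2 = -2, x_3 = 6, x_4 = -4

Row-reduce the augmented matrix:
R1 ← R1 / (-1).
R2 ← R2 + 19/10·R1.
R3 ← R3 + 27/10·R1.
R4 ← R4 − 9/10·R1.
R2 ← R2 / (-116/25).
R1 ← R1 + 18/5·R2.
R3 ← R3 + 451/50·R2.
R4 ← R4 − 181/25·R2.
R3 ← R3 / (24891/4640).
R1 ← R1 − 373/232·R3.
R2 ← R2 − 581/464·R3.
R4 ← R4 + 11729/2320·R3.
R4 ← R4 / (-153301/82970).
R1 ← R1 + 3049/8297·R4.
R2 ← R2 − 2241/8297·R4.
R3 ← R3 + 2975/8297·R4.
Reading off the reduced rows gives x_1 = -4, x_2 = -2, x_3 = 6, x_4 = -4.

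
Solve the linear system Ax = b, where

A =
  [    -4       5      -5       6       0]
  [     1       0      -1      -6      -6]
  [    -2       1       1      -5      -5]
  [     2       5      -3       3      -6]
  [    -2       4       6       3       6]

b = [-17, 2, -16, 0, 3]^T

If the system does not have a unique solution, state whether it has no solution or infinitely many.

Row-reduce the augmented matrix:
R1 ← R1 / (-4).
R2 ← R2 − 1·R1.
R3 ← R3 + 2·R1.
R4 ← R4 − 2·R1.
R5 ← R5 + 2·R1.
R2 ← R2 / (5/4).
R1 ← R1 + 5/4·R2.
R3 ← R3 + 3/2·R2.
R4 ← R4 − 15/2·R2.
R5 ← R5 − 3/2·R2.
R3 ← R3 / (4/5).
R1 ← R1 + 1·R3.
R2 ← R2 + 9/5·R3.
R4 ← R4 − 8·R3.
R5 ← R5 − 56/5·R3.
R4 ← R4 / (167).
R1 ← R1 + 91/4·R4.
R2 ← R2 + 135/4·R4.
R3 ← R3 + 67/4·R4.
R5 ← R5 − 193·R4.
R5 ← R5 / (1392/167).
R1 ← R1 + 363/668·R5.
R2 ← R2 + 1023/668·R5.
R3 ← R3 + 3/668·R5.
R4 ← R4 − 152/167·R5.
Reading off the reduced rows gives x_1 = 6, x_2 = 3, x_3 = -2, x_4 = -3, x_5 = 4.

x_1 = 6, x_2 = 3, x_3 = -2, x_4 = -3, x_5 = 4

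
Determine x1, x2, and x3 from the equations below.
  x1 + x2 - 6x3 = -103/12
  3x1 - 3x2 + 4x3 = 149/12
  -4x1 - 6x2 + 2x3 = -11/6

Row-reduce the augmented matrix:
R2 ← R2 − 3·R1.
R3 ← R3 + 4·R1.
R2 ← R2 / (-6).
R1 ← R1 − 1·R2.
R3 ← R3 + 2·R2.
R3 ← R3 / (-88/3).
R1 ← R1 + 7/3·R3.
R2 ← R2 + 11/3·R3.
Reading off the reduced rows gives x1 = 5/3, x2 = -1/4, x3 = 5/3.

x1 = 5/3, x2 = -1/4, x3 = 5/3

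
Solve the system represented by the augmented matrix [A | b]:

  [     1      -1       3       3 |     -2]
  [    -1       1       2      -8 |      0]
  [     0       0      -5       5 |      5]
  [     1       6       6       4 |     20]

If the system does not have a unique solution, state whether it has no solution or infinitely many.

Row-reduce:
R2 ← R2 + 1·R1.
R4 ← R4 − 1·R1.
Swap R2 and R4.
R2 ← R2 / (7).
R1 ← R1 + 1·R2.
R3 ← R3 / (-5).
R1 ← R1 − 24/7·R3.
R2 ← R2 − 3/7·R3.
R4 ← R4 − 5·R3.
Row 4 reduces to 0 = 3, a contradiction. The system is inconsistent.

no solution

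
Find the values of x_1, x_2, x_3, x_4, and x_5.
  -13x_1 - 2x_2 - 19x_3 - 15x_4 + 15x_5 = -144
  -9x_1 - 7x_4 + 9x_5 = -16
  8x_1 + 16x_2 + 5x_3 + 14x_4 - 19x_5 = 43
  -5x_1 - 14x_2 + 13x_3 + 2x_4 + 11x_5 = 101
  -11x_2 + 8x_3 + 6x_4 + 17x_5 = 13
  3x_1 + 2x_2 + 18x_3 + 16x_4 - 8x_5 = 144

x_1 = -4, x_2 = -4, x_3 = 6, x_4 = 1, x_5 = -5

Row-reduce the augmented matrix:
R1 ← R1 / (-13).
R2 ← R2 + 9·R1.
R3 ← R3 − 8·R1.
R4 ← R4 + 5·R1.
R6 ← R6 − 3·R1.
R2 ← R2 / (18/13).
R1 ← R1 − 2/13·R2.
R3 ← R3 − 192/13·R2.
R4 ← R4 + 172/13·R2.
R5 ← R5 + 11·R2.
R6 ← R6 − 20/13·R2.
R3 ← R3 / (-147).
R2 ← R2 − 19/2·R3.
R4 ← R4 − 146·R3.
R5 ← R5 − 225/2·R3.
R6 ← R6 + 1·R3.
R4 ← R4 / (3965/441).
R1 ← R1 − 7/9·R4.
R2 ← R2 − 185/441·R4.
R3 ← R3 − 94/441·R4.
R5 ← R5 − 3929/441·R4.
R6 ← R6 − 3965/441·R4.
R5 ← R5 / (305297/23790).
R1 ← R1 + 8773/11895·R5.
R2 ← R2 + 849/1586·R5.
R3 ← R3 − 451/11895·R5.
R4 ← R4 + 1338/3965·R5.
R6 reduces to 0 = 0, so the extra equation is consistent.
Reading off the reduced rows gives x_1 = -4, x_2 = -4, x_3 = 6, x_4 = 1, x_5 = -5.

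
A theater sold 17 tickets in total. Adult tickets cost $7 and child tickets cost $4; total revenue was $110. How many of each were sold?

Let a = adult tickets, c = child tickets.
  a + c = 17
  7a + 4c = 110
From equation 1: a = 17 − c.
Substitute into equation 2 and solve: c = 3.
Then a = 14.

adult tickets: 14, child tickets: 3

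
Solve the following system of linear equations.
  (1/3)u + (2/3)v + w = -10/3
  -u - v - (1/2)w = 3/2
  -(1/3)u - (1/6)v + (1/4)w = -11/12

Row-reduce:
R1 ← R1 / (1/3).
R2 ← R2 + 1·R1.
R3 ← R3 + 1/3·R1.
R1 ← R1 − 2·R2.
R3 ← R3 − 1/2·R2.
Rank is 2 with 3 unknowns, leaving w free.

infinitely many solutions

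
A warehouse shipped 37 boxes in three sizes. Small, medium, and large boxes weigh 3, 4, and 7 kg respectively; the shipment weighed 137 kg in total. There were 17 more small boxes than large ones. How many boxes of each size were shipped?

small boxes: 20, medium boxes: 14, large boxes: 3

Let s = small boxes, m = medium boxes, l = large boxes.
  s + m + l = 37
  3s + 4m + 7l = 137
  s - l = 17
Row-reduce the augmented matrix:
R2 ← R2 − 3·R1.
R3 ← R3 − 1·R1.
R1 ← R1 − 1·R2.
R3 ← R3 + 1·R2.
R3 ← R3 / (2).
R1 ← R1 + 3·R3.
R2 ← R2 − 4·R3.
Reading off the reduced rows gives s = 20, m = 14, l = 3.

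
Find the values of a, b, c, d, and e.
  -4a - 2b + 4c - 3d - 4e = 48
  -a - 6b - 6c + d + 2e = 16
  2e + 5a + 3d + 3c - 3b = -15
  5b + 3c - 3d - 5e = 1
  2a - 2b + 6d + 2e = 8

Row-reduce the augmented matrix:
R1 ← R1 / (-4).
R2 ← R2 + 1·R1.
R3 ← R3 − 5·R1.
R5 ← R5 − 2·R1.
R2 ← R2 / (-11/2).
R1 ← R1 − 1/2·R2.
R3 ← R3 + 11/2·R2.
R4 ← R4 − 5·R2.
R5 ← R5 + 3·R2.
R3 ← R3 / (15).
R1 ← R1 + 18/11·R3.
R2 ← R2 − 14/11·R3.
R4 ← R4 + 37/11·R3.
R5 ← R5 − 64/11·R3.
R4 ← R4 / (-65/33).
R1 ← R1 − 7/11·R4.
R2 ← R2 + 7/66·R4.
R3 ← R3 + 1/6·R4.
R5 ← R5 − 149/33·R4.
R5 ← R5 / (-2471/325).
R1 ← R1 + 179/325·R5.
R2 ← R2 − 103/650·R5.
R3 ← R3 + 61/650·R5.
R4 ← R4 − 597/325·R5.
Reading off the reduced rows gives a = -6, b = -4, c = 1, d = 4, e = -6.

a = -6, b = -4, c = 1, d = 4, e = -6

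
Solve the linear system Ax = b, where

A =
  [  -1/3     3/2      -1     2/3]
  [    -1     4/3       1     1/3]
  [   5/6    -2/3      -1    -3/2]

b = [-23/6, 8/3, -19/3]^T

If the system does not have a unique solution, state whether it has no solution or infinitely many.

infinitely many solutions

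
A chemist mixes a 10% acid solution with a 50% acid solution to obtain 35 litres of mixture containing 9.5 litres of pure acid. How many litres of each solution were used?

Let a = litres of solution A, b = litres of solution B.
  a + b = 35
  (1/10)a + (1/2)b = 19/2
Row-reduce the augmented matrix:
R2 ← R2 − 1/10·R1.
R2 ← R2 / (2/5).
R1 ← R1 − 1·R2.
Reading off the reduced rows gives a = 20, b = 15.

litres of solution A: 20, litres of solution B: 15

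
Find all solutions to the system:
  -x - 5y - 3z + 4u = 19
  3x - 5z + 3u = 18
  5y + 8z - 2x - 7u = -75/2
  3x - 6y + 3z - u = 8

Row-reduce:
R1 ← R1 / (-1).
R2 ← R2 − 3·R1.
R3 ← R3 + 2·R1.
R4 ← R4 − 3·R1.
R2 ← R2 / (-15).
R1 ← R1 − 5·R2.
R3 ← R3 − 15·R2.
R4 ← R4 + 21·R2.
Swap R3 and R4.
R3 ← R3 / (68/5).
R1 ← R1 + 5/3·R3.
R2 ← R2 − 14/15·R3.
Row 4 reduces to 0 = -1/2, a contradiction. The system is inconsistent.

no solution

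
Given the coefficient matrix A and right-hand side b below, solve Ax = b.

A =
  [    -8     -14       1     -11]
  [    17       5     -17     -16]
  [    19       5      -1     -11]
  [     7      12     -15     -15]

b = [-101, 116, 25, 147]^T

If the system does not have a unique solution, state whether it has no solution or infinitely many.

Row-reduce the augmented matrix:
R1 ← R1 / (-8).
R2 ← R2 − 17·R1.
R3 ← R3 − 19·R1.
R4 ← R4 − 7·R1.
R2 ← R2 / (-99/4).
R1 ← R1 − 7/4·R2.
R3 ← R3 + 113/4·R2.
R4 ← R4 + 1/4·R2.
R3 ← R3 / (1817/99).
R1 ← R1 + 233/198·R3.
R2 ← R2 − 119/198·R3.
R4 ← R4 + 2767/198·R3.
R4 ← R4 / (-66409/3634).
R1 ← R1 + 3299/3634·R4.
R2 ← R2 − 4851/3634·R4.
R3 ← R3 − 774/1817·R4.
Reading off the reduced rows gives x_1 = 0, x_2 = 6, x_3 = -6, x_4 = 1.

x_1 = 0, x_2 = 6, x_3 = -6, x_4 = 1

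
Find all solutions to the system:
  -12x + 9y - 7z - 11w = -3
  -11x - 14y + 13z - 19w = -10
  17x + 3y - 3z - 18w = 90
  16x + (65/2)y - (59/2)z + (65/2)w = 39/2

no solution

Row-reduce:
R1 ← R1 / (-12).
R2 ← R2 + 11·R1.
R3 ← R3 − 17·R1.
R4 ← R4 − 16·R1.
R2 ← R2 / (-89/4).
R1 ← R1 + 3/4·R2.
R3 ← R3 − 63/4·R2.
R4 ← R4 − 89/2·R2.
R3 ← R3 / (221/267).
R1 ← R1 + 19/267·R3.
R2 ← R2 + 233/267·R3.
Row 4 reduces to 0 = 1, a contradiction. The system is inconsistent.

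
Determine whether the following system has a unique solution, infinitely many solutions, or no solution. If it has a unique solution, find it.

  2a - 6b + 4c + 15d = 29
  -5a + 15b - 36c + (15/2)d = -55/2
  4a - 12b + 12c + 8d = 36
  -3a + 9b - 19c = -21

Row-reduce:
R1 ← R1 / (2).
R2 ← R2 + 5·R1.
R3 ← R3 − 4·R1.
R4 ← R4 + 3·R1.
R2 ← R2 / (-26).
R1 ← R1 − 2·R2.
R3 ← R3 − 4·R2.
R4 ← R4 + 13·R2.
R3 ← R3 / (-196/13).
R1 ← R1 − 285/26·R3.
R2 ← R2 + 45/26·R3.
Rank is 3 with 4 unknowns, leaving b free.

infinitely many solutions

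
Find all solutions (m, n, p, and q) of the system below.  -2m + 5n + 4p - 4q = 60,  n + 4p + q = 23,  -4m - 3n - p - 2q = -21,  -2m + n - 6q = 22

m = 1, n = 6, p = 5, q = -3

Row-reduce the augmented matrix:
R1 ← R1 / (-2).
R3 ← R3 + 4·R1.
R4 ← R4 + 2·R1.
R1 ← R1 + 5/2·R2.
R3 ← R3 + 13·R2.
R4 ← R4 + 4·R2.
R3 ← R3 / (43).
R1 ← R1 − 8·R3.
R2 ← R2 − 4·R3.
R4 ← R4 − 12·R3.
R4 ← R4 / (-142/43).
R1 ← R1 − 83/86·R4.
R2 ← R2 + 33/43·R4.
R3 ← R3 − 19/43·R4.
Reading off the reduced rows gives m = 1, n = 6, p = 5, q = -3.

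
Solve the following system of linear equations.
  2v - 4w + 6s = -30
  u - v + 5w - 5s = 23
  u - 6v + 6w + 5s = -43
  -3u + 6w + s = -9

Row-reduce the augmented matrix:
Swap R1 and R2.
R3 ← R3 − 1·R1.
R4 ← R4 + 3·R1.
R2 ← R2 / (2).
R1 ← R1 + 1·R2.
R3 ← R3 + 5·R2.
R4 ← R4 + 3·R2.
R3 ← R3 / (-9).
R1 ← R1 − 3·R3.
R2 ← R2 + 2·R3.
R4 ← R4 − 15·R3.
R4 ← R4 / (110/3).
R1 ← R1 − 19/3·R4.
R2 ← R2 + 23/9·R4.
R3 ← R3 + 25/9·R4.
Reading off the reduced rows gives u = -1, v = 1, w = -1, s = -6.

u = -1, v = 1, w = -1, s = -6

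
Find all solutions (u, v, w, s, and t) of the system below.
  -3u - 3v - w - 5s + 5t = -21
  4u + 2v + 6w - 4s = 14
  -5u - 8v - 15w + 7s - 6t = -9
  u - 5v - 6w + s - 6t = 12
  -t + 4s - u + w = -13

Row-reduce:
R1 ← R1 / (-3).
R2 ← R2 − 4·R1.
R3 ← R3 + 5·R1.
R4 ← R4 − 1·R1.
R5 ← R5 + 1·R1.
R2 ← R2 / (-2).
R1 ← R1 − 1·R2.
R3 ← R3 + 3·R2.
R4 ← R4 + 6·R2.
R5 ← R5 − 1·R2.
R3 ← R3 / (-61/3).
R1 ← R1 − 8/3·R3.
R2 ← R2 + 7/3·R3.
R4 ← R4 + 61/3·R3.
R5 ← R5 − 11/3·R3.
Swap R4 and R5.
R4 ← R4 / (365/61).
R1 ← R1 − 27/61·R4.
R2 ← R2 − 106/61·R4.
R3 ← R3 + 94/61·R4.
Rank is 4 with 5 unknowns, leaving t free.

infinitely many solutions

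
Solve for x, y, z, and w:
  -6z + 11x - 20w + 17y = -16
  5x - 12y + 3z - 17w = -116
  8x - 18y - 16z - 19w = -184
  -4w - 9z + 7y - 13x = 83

x = -5, y = 5, z = 1, w = 2

Row-reduce the augmented matrix:
R1 ← R1 / (11).
R2 ← R2 − 5·R1.
R3 ← R3 − 8·R1.
R4 ← R4 + 13·R1.
R2 ← R2 / (-217/11).
R1 ← R1 − 17/11·R2.
R3 ← R3 + 334/11·R2.
R4 ← R4 − 298/11·R2.
R3 ← R3 / (-634/31).
R1 ← R1 + 3/31·R3.
R2 ← R2 + 9/31·R3.
R4 ← R4 + 255/31·R3.
R4 ← R4 / (-184631/4438).
R1 ← R1 + 10981/4438·R4.
R2 ← R2 − 1293/4438·R4.
R3 ← R3 + 1675/4438·R4.
Reading off the reduced rows gives x = -5, y = 5, z = 1, w = 2.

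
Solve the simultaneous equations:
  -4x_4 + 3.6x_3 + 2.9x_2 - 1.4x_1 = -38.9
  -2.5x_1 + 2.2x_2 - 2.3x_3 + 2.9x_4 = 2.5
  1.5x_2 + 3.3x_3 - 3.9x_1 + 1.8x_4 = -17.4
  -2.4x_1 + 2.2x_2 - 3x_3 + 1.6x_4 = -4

x_1 = 6, x_2 = -1, x_3 = -1, x_4 = 6

Row-reduce the augmented matrix:
R1 ← R1 / (-7/5).
R2 ← R2 + 5/2·R1.
R3 ← R3 + 39/10·R1.
R4 ← R4 + 12/5·R1.
R2 ← R2 / (-417/140).
R1 ← R1 + 29/14·R2.
R3 ← R3 + 921/140·R2.
R4 ← R4 + 97/35·R2.
R3 ← R3 / (8722/695).
R1 ← R1 − 1459/417·R3.
R2 ← R2 − 1222/417·R3.
R4 ← R4 + 2189/2085·R3.
R4 ← R4 / (-144797/87220).
R1 ← R1 + 27065/17444·R4.
R2 ← R2 + 10593/8722·R4.
R3 ← R3 + 12841/17444·R4.
Reading off the reduced rows gives x_1 = 6, x_2 = -1, x_3 = -1, x_4 = 6.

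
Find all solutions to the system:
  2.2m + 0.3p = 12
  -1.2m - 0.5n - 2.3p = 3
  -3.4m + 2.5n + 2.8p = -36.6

Row-reduce the augmented matrix:
R1 ← R1 / (11/5).
R2 ← R2 + 6/5·R1.
R3 ← R3 + 17/5·R1.
R2 ← R2 / (-1/2).
R3 ← R3 − 5/2·R2.
R3 ← R3 / (-408/55).
R1 ← R1 − 3/22·R3.
R2 ← R2 − 47/11·R3.
Reading off the reduced rows gives m = 6, n = -2, p = -4.

m = 6, n = -2, p = -4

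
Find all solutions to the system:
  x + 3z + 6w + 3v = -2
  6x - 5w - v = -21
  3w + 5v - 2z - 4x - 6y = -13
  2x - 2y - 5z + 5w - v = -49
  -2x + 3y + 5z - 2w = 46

Row-reduce the augmented matrix:
R2 ← R2 − 6·R1.
R3 ← R3 + 4·R1.
R4 ← R4 − 2·R1.
R5 ← R5 + 2·R1.
Swap R2 and R3.
R2 ← R2 / (-6).
R4 ← R4 + 2·R2.
R5 ← R5 − 3·R2.
R3 ← R3 / (-18).
R1 ← R1 − 3·R3.
R2 ← R2 + 5/3·R3.
R4 ← R4 + 43/3·R3.
R5 ← R5 − 16·R3.
R4 ← R4 / (899/54).
R1 ← R1 + 5/6·R4.
R2 ← R2 + 19/27·R4.
R3 ← R3 − 41/18·R4.
R5 ← R5 + 233/18·R4.
R5 ← R5 / (-426/899).
R1 ← R1 + 39/899·R5.
R2 ← R2 + 872/899·R5.
R3 ← R3 − 646/899·R5.
R4 ← R4 − 133/899·R5.
Reading off the reduced rows gives x = -5, y = 4, z = 4, w = -2, v = 1.

x = -5, y = 4, z = 4, w = -2, v = 1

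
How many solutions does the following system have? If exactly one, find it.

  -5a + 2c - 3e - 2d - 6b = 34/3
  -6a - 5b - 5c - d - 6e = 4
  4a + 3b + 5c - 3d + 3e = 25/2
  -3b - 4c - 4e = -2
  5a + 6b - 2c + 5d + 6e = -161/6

a = -1/2, b = 4/3, c = 2, d = -8/3, e = -5/2

Row-reduce the augmented matrix:
R1 ← R1 / (-5).
R2 ← R2 + 6·R1.
R3 ← R3 − 4·R1.
R5 ← R5 − 5·R1.
R2 ← R2 / (11/5).
R1 ← R1 − 6/5·R2.
R3 ← R3 + 9/5·R2.
R4 ← R4 + 3·R2.
R3 ← R3 / (6/11).
R1 ← R1 − 40/11·R3.
R2 ← R2 + 37/11·R3.
R4 ← R4 + 155/11·R3.
R4 ← R4 / (-262/3).
R1 ← R1 − 68/3·R4.
R2 ← R2 + 62/3·R4.
R3 ← R3 + 19/3·R4.
R5 ← R5 − 3·R4.
R5 ← R5 / (807/524).
R1 ← R1 + 4/131·R5.
R2 ← R2 − 73/131·R5.
R3 ← R3 − 305/524·R5.
R4 ← R4 − 255/524·R5.
Reading off the reduced rows gives a = -1/2, b = 4/3, c = 2, d = -8/3, e = -5/2.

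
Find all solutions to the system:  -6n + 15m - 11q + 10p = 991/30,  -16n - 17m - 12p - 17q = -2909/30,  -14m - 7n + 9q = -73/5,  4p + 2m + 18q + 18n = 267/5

Row-reduce the augmented matrix:
R1 ← R1 / (15).
R2 ← R2 + 17·R1.
R3 ← R3 + 14·R1.
R4 ← R4 − 2·R1.
R2 ← R2 / (-114/5).
R1 ← R1 + 2/5·R2.
R3 ← R3 + 63/5·R2.
R4 ← R4 − 94/5·R2.
R3 ← R3 / (553/57).
R1 ← R1 − 116/171·R3.
R2 ← R2 − 5/171·R3.
R4 ← R4 − 362/171·R3.
R4 ← R4 / (-13450/1659).
R1 ← R1 + 2101/1659·R4.
R2 ← R2 − 2069/1659·R4.
R3 ← R3 − 856/553·R4.
Reading off the reduced rows gives m = 3/2, n = 4/5, p = 3, q = 4/3.

m = 3/2, n = 4/5, p = 3, q = 4/3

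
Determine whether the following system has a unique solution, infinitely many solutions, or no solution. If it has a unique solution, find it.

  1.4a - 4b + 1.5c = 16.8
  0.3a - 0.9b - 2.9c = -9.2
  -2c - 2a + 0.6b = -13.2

Row-reduce the augmented matrix:
R1 ← R1 / (7/5).
R2 ← R2 − 3/10·R1.
R3 ← R3 + 2·R1.
R2 ← R2 / (-3/70).
R1 ← R1 + 20/7·R2.
R3 ← R3 + 179/35·R2.
R3 ← R3 / (11537/30).
R1 ← R1 − 1295/6·R3.
R2 ← R2 − 451/6·R3.
Reading off the reduced rows gives a = 2, b = -2, c = 4.

a = 2, b = -2, c = 4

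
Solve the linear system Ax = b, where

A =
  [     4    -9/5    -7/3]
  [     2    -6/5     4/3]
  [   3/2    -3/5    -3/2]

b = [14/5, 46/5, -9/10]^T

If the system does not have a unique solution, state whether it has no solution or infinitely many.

infinitely many solutions

Row-reduce:
R1 ← R1 / (4).
R2 ← R2 − 2·R1.
R3 ← R3 − 3/2·R1.
R2 ← R2 / (-3/10).
R1 ← R1 + 9/20·R2.
R3 ← R3 − 3/40·R2.
Rank is 2 with 3 unknowns, leaving x_3 free.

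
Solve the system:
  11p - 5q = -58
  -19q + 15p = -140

Row-reduce the augmented matrix:
R1 ← R1 / (11).
R2 ← R2 − 15·R1.
R2 ← R2 / (-134/11).
R1 ← R1 + 5/11·R2.
Reading off the reduced rows gives p = -3, q = 5.

p = -3, q = 5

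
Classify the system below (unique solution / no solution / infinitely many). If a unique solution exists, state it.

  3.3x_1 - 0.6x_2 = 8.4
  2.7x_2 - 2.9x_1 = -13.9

Row-reduce the augmented matrix:
R1 ← R1 / (33/10).
R2 ← R2 + 29/10·R1.
R2 ← R2 / (239/110).
R1 ← R1 + 2/11·R2.
Reading off the reduced rows gives x_1 = 2, x_2 = -3.

x_1 = 2, x_2 = -3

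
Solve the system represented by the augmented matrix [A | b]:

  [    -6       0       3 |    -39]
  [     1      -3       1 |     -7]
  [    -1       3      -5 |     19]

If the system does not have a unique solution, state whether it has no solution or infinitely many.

Row-reduce the augmented matrix:
R1 ← R1 / (-6).
R2 ← R2 − 1·R1.
R3 ← R3 + 1·R1.
R2 ← R2 / (-3).
R3 ← R3 − 3·R2.
R3 ← R3 / (-4).
R1 ← R1 + 1/2·R3.
R2 ← R2 + 1/2·R3.
Reading off the reduced rows gives x_1 = 5, x_2 = 3, x_3 = -3.

x_1 = 5, x_2 = 3, x_3 = -3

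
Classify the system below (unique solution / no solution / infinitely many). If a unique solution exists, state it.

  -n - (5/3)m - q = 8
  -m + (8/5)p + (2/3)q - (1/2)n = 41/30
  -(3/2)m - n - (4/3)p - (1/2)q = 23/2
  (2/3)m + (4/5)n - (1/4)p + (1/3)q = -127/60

m = -6, n = 1, p = -3, q = 1

Row-reduce the augmented matrix:
R1 ← R1 / (-5/3).
R2 ← R2 + 1·R1.
R3 ← R3 + 3/2·R1.
R4 ← R4 − 2/3·R1.
R2 ← R2 / (1/10).
R1 ← R1 − 3/5·R2.
R3 ← R3 + 1/10·R2.
R4 ← R4 − 2/5·R2.
R3 ← R3 / (4/15).
R1 ← R1 + 48/5·R3.
R2 ← R2 − 16·R3.
R4 ← R4 + 133/20·R3.
R4 ← R4 / (8743/240).
R1 ← R1 − 53·R4.
R2 ← R2 + 262/3·R4.
R3 ← R3 − 25/4·R4.
Reading off the reduced rows gives m = -6, n = 1, p = -3, q = 1.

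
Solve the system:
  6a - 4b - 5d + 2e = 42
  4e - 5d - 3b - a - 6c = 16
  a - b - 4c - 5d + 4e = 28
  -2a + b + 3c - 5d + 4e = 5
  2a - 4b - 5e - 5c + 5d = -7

a = 5, b = 3, c = -2, d = -6, e = -3

Row-reduce the augmented matrix:
R1 ← R1 / (6).
R2 ← R2 + 1·R1.
R3 ← R3 − 1·R1.
R4 ← R4 + 2·R1.
R5 ← R5 − 2·R1.
R2 ← R2 / (-11/3).
R1 ← R1 + 2/3·R2.
R3 ← R3 + 1/3·R2.
R4 ← R4 + 1/3·R2.
R5 ← R5 + 8/3·R2.
R3 ← R3 / (-38/11).
R1 ← R1 − 12/11·R3.
R2 ← R2 − 18/11·R3.
R4 ← R4 − 39/11·R3.
R5 ← R5 + 7/11·R3.
R4 ← R4 / (-375/38).
R1 ← R1 + 35/38·R4.
R2 ← R2 + 5/38·R4.
R3 ← R3 − 20/19·R4.
R5 ← R5 − 220/19·R4.
R5 ← R5 / (-7/15).
R1 ← R1 + 2/15·R5.
R2 ← R2 − 4/15·R5.
R3 ← R3 + 2/15·R5.
R4 ← R4 + 58/75·R5.
Reading off the reduced rows gives a = 5, b = 3, c = -2, d = -6, e = -3.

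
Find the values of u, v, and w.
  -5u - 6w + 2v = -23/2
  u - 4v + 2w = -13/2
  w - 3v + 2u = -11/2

Row-reduce the augmented matrix:
R1 ← R1 / (-5).
R2 ← R2 − 1·R1.
R3 ← R3 − 2·R1.
R2 ← R2 / (-18/5).
R1 ← R1 + 2/5·R2.
R3 ← R3 + 11/5·R2.
R3 ← R3 / (-17/9).
R1 ← R1 − 10/9·R3.
R2 ← R2 + 2/9·R3.
Reading off the reduced rows gives u = 1/2, v = 3, w = 5/2.

u = 1/2, v = 3, w = 5/2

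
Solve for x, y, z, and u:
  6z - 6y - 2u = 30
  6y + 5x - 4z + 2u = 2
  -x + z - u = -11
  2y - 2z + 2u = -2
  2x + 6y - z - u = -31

x = 6, y = -6, z = 1, u = 6

Row-reduce the augmented matrix:
Swap R1 and R2.
R1 ← R1 / (5).
R3 ← R3 + 1·R1.
R5 ← R5 − 2·R1.
R2 ← R2 / (-6).
R1 ← R1 − 6/5·R2.
R3 ← R3 − 6/5·R2.
R4 ← R4 − 2·R2.
R5 ← R5 − 18/5·R2.
R3 ← R3 / (7/5).
R1 ← R1 − 2/5·R3.
R2 ← R2 + 1·R3.
R5 ← R5 − 21/5·R3.
R4 ← R4 / (4/3).
R1 ← R1 − 2/7·R4.
R2 ← R2 + 8/21·R4.
R3 ← R3 + 5/7·R4.
R5 reduces to 0 = 0, so the extra equation is consistent.
Reading off the reduced rows gives x = 6, y = -6, z = 1, u = 6.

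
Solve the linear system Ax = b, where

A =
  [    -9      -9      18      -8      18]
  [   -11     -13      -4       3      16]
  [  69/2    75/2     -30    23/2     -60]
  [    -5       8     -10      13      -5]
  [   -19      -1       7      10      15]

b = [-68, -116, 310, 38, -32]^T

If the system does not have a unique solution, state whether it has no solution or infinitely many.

infinitely many solutions

Row-reduce:
R1 ← R1 / (-9).
R2 ← R2 + 11·R1.
R3 ← R3 − 69/2·R1.
R4 ← R4 + 5·R1.
R5 ← R5 + 19·R1.
R2 ← R2 / (-2).
R1 ← R1 − 1·R2.
R3 ← R3 − 3·R2.
R4 ← R4 − 13·R2.
R5 ← R5 − 18·R2.
Swap R3 and R4.
R3 ← R3 / (-189).
R1 ← R1 + 15·R3.
R2 ← R2 − 13·R3.
R5 ← R5 + 265·R3.
Swap R4 and R5.
R4 ← R4 / (41/42).
R1 ← R1 + 44/63·R4.
R2 ← R2 − 11/21·R4.
R3 ← R3 + 67/126·R4.
Rank is 4 with 5 unknowns, leaving x_5 free.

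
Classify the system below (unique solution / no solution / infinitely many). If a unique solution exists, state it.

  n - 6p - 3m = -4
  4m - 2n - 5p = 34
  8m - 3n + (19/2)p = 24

no solution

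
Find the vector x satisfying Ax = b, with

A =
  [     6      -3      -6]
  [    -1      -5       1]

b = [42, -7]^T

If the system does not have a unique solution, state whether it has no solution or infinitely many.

Row-reduce:
R1 ← R1 / (6).
R2 ← R2 + 1·R1.
R2 ← R2 / (-11/2).
R1 ← R1 + 1/2·R2.
Rank is 2 with 3 unknowns, leaving x_3 free.

infinitely many solutions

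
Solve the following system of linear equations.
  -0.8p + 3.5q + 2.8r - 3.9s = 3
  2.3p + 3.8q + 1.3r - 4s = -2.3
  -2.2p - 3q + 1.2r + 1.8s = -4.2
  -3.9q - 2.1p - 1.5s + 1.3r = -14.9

p = -3, q = 4, r = -2, s = 2

Row-reduce the augmented matrix:
R1 ← R1 / (-4/5).
R2 ← R2 − 23/10·R1.
R3 ← R3 + 11/5·R1.
R4 ← R4 + 21/10·R1.
R2 ← R2 / (1109/80).
R1 ← R1 + 35/8·R2.
R3 ← R3 + 101/8·R2.
R4 ← R4 + 1047/80·R2.
R3 ← R3 / (2235/1109).
R1 ← R1 + 609/1109·R3.
R2 ← R2 − 748/1109·R3.
R4 ← R4 − 3080/1109·R3.
R4 ← R4 / (-8476/2235).
R1 ← R1 + 1074/3725·R4.
R2 ← R2 + 7291/11175·R4.
R3 ← R3 + 7372/11175·R4.
Reading off the reduced rows gives p = -3, q = 4, r = -2, s = 2.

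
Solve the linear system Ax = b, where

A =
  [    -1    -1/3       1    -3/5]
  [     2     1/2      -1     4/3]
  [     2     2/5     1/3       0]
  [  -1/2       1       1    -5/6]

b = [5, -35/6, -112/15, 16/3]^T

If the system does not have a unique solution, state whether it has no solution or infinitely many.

x_1 = -5, x_2 = 3, x_3 = 4, x_4 = 5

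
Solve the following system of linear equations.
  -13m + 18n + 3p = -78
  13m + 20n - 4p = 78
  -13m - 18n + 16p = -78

m = 6, n = 0, p = 0

Row-reduce the augmented matrix:
R1 ← R1 / (-13).
R2 ← R2 − 13·R1.
R3 ← R3 + 13·R1.
R2 ← R2 / (38).
R1 ← R1 + 18/13·R2.
R3 ← R3 + 36·R2.
R3 ← R3 / (229/19).
R1 ← R1 + 66/247·R3.
R2 ← R2 + 1/38·R3.
Reading off the reduced rows gives m = 6, n = 0, p = 0.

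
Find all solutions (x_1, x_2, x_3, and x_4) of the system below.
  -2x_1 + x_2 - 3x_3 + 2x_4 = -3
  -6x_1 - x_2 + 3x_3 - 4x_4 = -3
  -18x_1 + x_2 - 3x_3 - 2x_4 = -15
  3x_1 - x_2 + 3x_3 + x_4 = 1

Row-reduce:
R1 ← R1 / (-2).
R2 ← R2 + 6·R1.
R3 ← R3 + 18·R1.
R4 ← R4 − 3·R1.
R2 ← R2 / (-4).
R1 ← R1 + 1/2·R2.
R3 ← R3 + 8·R2.
R4 ← R4 − 1/2·R2.
Swap R3 and R4.
R3 ← R3 / (11/4).
R1 ← R1 − 1/4·R3.
R2 ← R2 − 5/2·R3.
Rank is 3 with 4 unknowns, leaving x_3 free.

infinitely many solutions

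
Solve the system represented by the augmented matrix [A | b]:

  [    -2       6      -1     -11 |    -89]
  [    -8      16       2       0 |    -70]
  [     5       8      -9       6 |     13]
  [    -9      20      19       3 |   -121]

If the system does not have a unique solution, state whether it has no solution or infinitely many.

Row-reduce the augmented matrix:
R1 ← R1 / (-2).
R2 ← R2 + 8·R1.
R3 ← R3 − 5·R1.
R4 ← R4 + 9·R1.
R2 ← R2 / (-8).
R1 ← R1 + 3·R2.
R3 ← R3 − 23·R2.
R4 ← R4 + 7·R2.
R3 ← R3 / (23/4).
R1 ← R1 + 7/4·R3.
R2 ← R2 + 3/4·R3.
R4 ← R4 − 73/4·R3.
R4 ← R4 / (-7343/23).
R1 ← R1 − 482/23·R4.
R2 ← R2 − 377/46·R4.
R3 ← R3 − 420/23·R4.
Reading off the reduced rows gives x_1 = -2, x_2 = -5, x_3 = -3, x_4 = 6.

x_1 = -2, x_2 = -5, x_3 = -3, x_4 = 6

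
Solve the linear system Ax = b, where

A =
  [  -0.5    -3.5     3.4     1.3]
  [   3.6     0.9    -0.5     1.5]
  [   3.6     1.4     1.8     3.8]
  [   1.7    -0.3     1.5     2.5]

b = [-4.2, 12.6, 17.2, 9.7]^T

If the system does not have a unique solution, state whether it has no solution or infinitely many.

x_1 = 1, x_2 = 0, x_3 = -3, x_4 = 5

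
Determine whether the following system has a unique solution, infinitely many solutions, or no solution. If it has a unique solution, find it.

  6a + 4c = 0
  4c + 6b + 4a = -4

Row-reduce:
R1 ← R1 / (6).
R2 ← R2 − 4·R1.
R2 ← R2 / (6).
Rank is 2 with 3 unknowns, leaving c free.

infinitely many solutions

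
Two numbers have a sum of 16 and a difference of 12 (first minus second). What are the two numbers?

Let x = first number, y = second number.
  x + y = 16
  x - y = 12
From equation 1: x = 16 − y.
Substitute into equation 2 and solve: y = 2.
Then x = 14.

first number: 14, second number: 2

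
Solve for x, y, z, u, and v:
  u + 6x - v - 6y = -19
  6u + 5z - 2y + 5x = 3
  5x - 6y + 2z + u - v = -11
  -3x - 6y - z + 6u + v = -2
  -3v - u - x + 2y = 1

x = -2, y = 1, z = 3, u = 0, v = 1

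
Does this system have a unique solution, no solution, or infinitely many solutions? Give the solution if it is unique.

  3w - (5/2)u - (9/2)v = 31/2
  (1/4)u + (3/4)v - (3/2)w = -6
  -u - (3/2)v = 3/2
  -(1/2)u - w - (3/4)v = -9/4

no solution

Row-reduce:
R1 ← R1 / (-5/2).
R2 ← R2 − 1/4·R1.
R3 ← R3 + 1·R1.
R4 ← R4 + 1/2·R1.
R2 ← R2 / (3/10).
R1 ← R1 − 9/5·R2.
R3 ← R3 − 3/10·R2.
R4 ← R4 − 3/20·R2.
Swap R3 and R4.
R3 ← R3 / (-1).
R1 ← R1 − 6·R3.
R2 ← R2 + 4·R3.
Row 4 reduces to 0 = -1/4, a contradiction. The system is inconsistent.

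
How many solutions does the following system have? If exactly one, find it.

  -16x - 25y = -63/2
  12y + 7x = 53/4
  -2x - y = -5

x = 11/4, y = -1/2

Row-reduce the augmented matrix:
R1 ← R1 / (-16).
R2 ← R2 − 7·R1.
R3 ← R3 + 2·R1.
R2 ← R2 / (17/16).
R1 ← R1 − 25/16·R2.
R3 ← R3 − 17/8·R2.
R3 reduces to 0 = 0, so the extra equation is consistent.
Reading off the reduced rows gives x = 11/4, y = -1/2.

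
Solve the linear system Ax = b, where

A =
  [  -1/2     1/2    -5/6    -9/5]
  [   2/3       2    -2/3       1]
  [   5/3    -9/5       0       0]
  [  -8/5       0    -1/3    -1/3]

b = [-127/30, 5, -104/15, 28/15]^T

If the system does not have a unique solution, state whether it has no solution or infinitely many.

x_1 = -2, x_2 = 2, x_3 = 1, x_4 = 3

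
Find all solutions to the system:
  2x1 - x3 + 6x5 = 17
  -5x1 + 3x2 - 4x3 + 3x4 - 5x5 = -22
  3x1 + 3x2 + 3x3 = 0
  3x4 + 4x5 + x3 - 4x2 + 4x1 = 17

Row-reduce:
R1 ← R1 / (2).
R2 ← R2 + 5·R1.
R3 ← R3 − 3·R1.
R4 ← R4 − 4·R1.
R2 ← R2 / (3).
R3 ← R3 − 3·R2.
R4 ← R4 + 4·R2.
R3 ← R3 / (11).
R1 ← R1 + 1/2·R3.
R2 ← R2 + 13/6·R3.
R4 ← R4 + 17/3·R3.
R4 ← R4 / (60/11).
R1 ← R1 + 3/22·R4.
R2 ← R2 − 9/22·R4.
R3 ← R3 + 3/11·R4.
Rank is 4 with 5 unknowns, leaving x5 free.

infinitely many solutions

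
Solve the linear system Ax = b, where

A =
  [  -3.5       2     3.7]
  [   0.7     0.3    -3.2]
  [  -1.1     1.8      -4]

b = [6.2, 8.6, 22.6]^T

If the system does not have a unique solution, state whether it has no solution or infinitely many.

x_1 = -6, x_2 = 0, x_3 = -4

Row-reduce the augmented matrix:
R1 ← R1 / (-7/2).
R2 ← R2 − 7/10·R1.
R3 ← R3 + 11/10·R1.
R2 ← R2 / (7/10).
R1 ← R1 + 4/7·R2.
R3 ← R3 − 41/35·R2.
R3 ← R3 / (-2563/2450).
R1 ← R1 + 751/245·R3.
R2 ← R2 + 123/35·R3.
Reading off the reduced rows gives x_1 = -6, x_2 = 0, x_3 = -4.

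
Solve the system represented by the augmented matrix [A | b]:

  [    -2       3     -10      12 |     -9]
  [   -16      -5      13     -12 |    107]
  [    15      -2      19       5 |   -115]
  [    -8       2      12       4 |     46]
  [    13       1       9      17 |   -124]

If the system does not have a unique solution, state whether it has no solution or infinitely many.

x_1 = -6, x_2 = 5, x_3 = 0, x_4 = -3

Row-reduce the augmented matrix:
R1 ← R1 / (-2).
R2 ← R2 + 16·R1.
R3 ← R3 − 15·R1.
R4 ← R4 + 8·R1.
R5 ← R5 − 13·R1.
R2 ← R2 / (-29).
R1 ← R1 + 3/2·R2.
R3 ← R3 − 41/2·R2.
R4 ← R4 + 10·R2.
R5 ← R5 − 41/2·R2.
R3 ← R3 / (565/58).
R1 ← R1 − 11/58·R3.
R2 ← R2 + 93/29·R3.
R4 ← R4 − 578/29·R3.
R5 ← R5 − 565/58·R3.
R4 ← R4 / (-25384/565).
R1 ← R1 + 439/565·R4.
R2 ← R2 − 5574/565·R4.
R3 ← R3 − 1082/565·R4.
R5 reduces to 0 = 0, so the extra equation is consistent.
Reading off the reduced rows gives x_1 = -6, x_2 = 5, x_3 = 0, x_4 = -3.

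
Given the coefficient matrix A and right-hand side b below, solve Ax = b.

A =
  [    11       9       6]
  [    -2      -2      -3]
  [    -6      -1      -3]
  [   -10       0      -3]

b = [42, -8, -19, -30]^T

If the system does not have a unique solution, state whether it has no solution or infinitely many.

x_1 = 3, x_2 = 1, x_3 = 0

Row-reduce the augmented matrix:
R1 ← R1 / (11).
R2 ← R2 + 2·R1.
R3 ← R3 + 6·R1.
R4 ← R4 + 10·R1.
R2 ← R2 / (-4/11).
R1 ← R1 − 9/11·R2.
R3 ← R3 − 43/11·R2.
R4 ← R4 − 90/11·R2.
R3 ← R3 / (-81/4).
R1 ← R1 + 15/4·R3.
R2 ← R2 − 21/4·R3.
R4 ← R4 + 81/2·R3.
R4 reduces to 0 = 0, so the extra equation is consistent.
Reading off the reduced rows gives x_1 = 3, x_2 = 1, x_3 = 0.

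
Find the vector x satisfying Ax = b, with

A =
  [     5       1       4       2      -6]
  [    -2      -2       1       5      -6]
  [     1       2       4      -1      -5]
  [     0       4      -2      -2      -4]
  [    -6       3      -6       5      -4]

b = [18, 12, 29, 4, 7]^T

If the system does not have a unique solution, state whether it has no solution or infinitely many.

x_1 = -3, x_2 = 5, x_3 = 6, x_4 = 2, x_5 = 0

Row-reduce the augmented matrix:
R1 ← R1 / (5).
R2 ← R2 + 2·R1.
R3 ← R3 − 1·R1.
R5 ← R5 + 6·R1.
R2 ← R2 / (-8/5).
R1 ← R1 − 1/5·R2.
R3 ← R3 − 9/5·R2.
R4 ← R4 − 4·R2.
R5 ← R5 − 21/5·R2.
R3 ← R3 / (49/8).
R1 ← R1 − 9/8·R3.
R2 ← R2 + 13/8·R3.
R4 ← R4 − 9/2·R3.
R5 ← R5 − 45/8·R3.
R4 ← R4 / (428/49).
R1 ← R1 − 9/49·R4.
R2 ← R2 + 111/49·R4.
R3 ← R3 − 41/49·R4.
R5 ← R5 − 878/49·R4.
R5 ← R5 / (1095/107).
R1 ← R1 − 54/107·R5.
R2 ← R2 + 238/107·R5.
R3 ← R3 + 75/107·R5.
R4 ← R4 + 187/107·R5.
Reading off the reduced rows gives x_1 = -3, x_2 = 5, x_3 = 6, x_4 = 2, x_5 = 0.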